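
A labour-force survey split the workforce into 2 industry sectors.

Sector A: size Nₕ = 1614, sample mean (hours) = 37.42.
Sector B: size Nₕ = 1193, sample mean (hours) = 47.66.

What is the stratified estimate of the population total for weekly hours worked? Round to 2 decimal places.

117254.26

A: 1614·37.42 = 60395.88
B: 1193·47.66 = 56858.38
τ̂ = Σ Nₕx̄ₕ = 117254.26.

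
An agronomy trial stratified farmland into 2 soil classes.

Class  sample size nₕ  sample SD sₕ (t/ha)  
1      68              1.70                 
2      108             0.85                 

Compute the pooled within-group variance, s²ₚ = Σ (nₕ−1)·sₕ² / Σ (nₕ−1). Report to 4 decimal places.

1.5571

Degrees of freedom: 67 + 107 = 174.
Σ(nₕ−1)sₕ² = 67·2.89 + 107·0.7225 = 270.9375.
s²ₚ = 270.9375 / 174 = 1.557112... → 1.5571.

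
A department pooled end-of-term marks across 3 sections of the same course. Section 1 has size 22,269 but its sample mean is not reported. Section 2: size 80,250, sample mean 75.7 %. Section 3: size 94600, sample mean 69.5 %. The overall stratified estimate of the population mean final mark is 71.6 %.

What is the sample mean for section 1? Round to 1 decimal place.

65.7

Σ Nₕx̄ₕ = N·μ, so 22269·x̄_1 = 197119·71.6 − (80250·75.7 + 94600·69.5).
= 14113720.4 − 12649625 = 1464095.4.
x̄_1 = 1464095.4 / 22269 = 65.746... → 65.7.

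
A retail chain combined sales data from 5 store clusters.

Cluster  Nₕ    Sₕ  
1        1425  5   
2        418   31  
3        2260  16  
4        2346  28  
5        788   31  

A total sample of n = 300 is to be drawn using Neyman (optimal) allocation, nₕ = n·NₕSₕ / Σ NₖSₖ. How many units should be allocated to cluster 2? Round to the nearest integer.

27

Σ NₕSₕ = 1425·5 + 418·31 + 2260·16 + 2346·28 + 788·31 = 146359.
Share for 2: 12958/146359 = 0.08854.
n_2 = 300 × 0.08854 = 26.561... → 27.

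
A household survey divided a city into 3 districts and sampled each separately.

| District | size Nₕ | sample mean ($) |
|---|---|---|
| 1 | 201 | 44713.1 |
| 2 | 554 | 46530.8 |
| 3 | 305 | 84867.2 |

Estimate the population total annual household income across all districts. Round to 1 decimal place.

60649892.3

Estimate total by summing Nₕ·x̄ₕ over strata.
201·44713.1 + 554·46530.8 + 305·84867.2 = 8987333.1 + 25778063.2 + 25884496 = 60649892.3.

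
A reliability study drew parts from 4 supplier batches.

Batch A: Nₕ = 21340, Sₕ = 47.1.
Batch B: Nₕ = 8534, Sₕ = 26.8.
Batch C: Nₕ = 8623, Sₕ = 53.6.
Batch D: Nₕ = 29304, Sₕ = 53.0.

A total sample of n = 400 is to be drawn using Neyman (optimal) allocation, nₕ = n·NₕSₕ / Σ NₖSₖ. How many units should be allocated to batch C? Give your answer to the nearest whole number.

Σ NₕSₕ = 21340·47.1 + 8534·26.8 + 8623·53.6 + 29304·53.0 = 3249130.
Share for C: 462192.8/3249130 = 0.14225.
n_C = 400 × 0.14225 = 56.900... → 57.

57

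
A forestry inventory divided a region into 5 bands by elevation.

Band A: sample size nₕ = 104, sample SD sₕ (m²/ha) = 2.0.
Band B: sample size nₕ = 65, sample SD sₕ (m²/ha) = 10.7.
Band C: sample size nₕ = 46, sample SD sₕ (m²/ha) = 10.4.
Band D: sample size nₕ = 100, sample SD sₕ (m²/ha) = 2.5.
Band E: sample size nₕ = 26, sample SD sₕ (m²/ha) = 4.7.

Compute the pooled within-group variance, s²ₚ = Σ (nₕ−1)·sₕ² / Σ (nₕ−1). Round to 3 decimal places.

A: (104−1)·2.0² = 103·4 = 412
B: (65−1)·10.7² = 64·114.49 = 7327.36
C: (46−1)·10.4² = 45·108.16 = 4867.2
D: (100−1)·2.5² = 99·6.25 = 618.75
E: (26−1)·4.7² = 25·22.09 = 552.25
Numerator = 13777.56; denominator = Σ(nₕ−1) = 336.
s²ₚ = 13777.56/336 = 41.00464... → 41.005.

41.005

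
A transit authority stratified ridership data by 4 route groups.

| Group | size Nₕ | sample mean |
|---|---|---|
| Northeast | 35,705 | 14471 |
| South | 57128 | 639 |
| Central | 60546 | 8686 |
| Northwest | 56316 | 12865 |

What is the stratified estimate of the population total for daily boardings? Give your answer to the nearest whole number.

Northeast: 35705·14471 = 516687055
South: 57128·639 = 36504792
Central: 60546·8686 = 525902556
Northwest: 56316·12865 = 724505340
τ̂ = Σ Nₕx̄ₕ = 1803599743.

1803599743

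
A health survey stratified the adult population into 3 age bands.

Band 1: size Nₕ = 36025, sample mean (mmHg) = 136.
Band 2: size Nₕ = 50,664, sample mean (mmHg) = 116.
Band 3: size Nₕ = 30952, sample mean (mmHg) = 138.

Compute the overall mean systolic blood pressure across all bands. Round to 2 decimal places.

N = 117641; weights Wₕ = Nₕ/N = (0.3062, 0.4307, 0.2631).
x̄_st = Σ Wₕ·x̄ₕ = 0.3062·136 + 0.4307·116 + 0.2631·138 ≈ 127.9129...
→ 127.91.

127.91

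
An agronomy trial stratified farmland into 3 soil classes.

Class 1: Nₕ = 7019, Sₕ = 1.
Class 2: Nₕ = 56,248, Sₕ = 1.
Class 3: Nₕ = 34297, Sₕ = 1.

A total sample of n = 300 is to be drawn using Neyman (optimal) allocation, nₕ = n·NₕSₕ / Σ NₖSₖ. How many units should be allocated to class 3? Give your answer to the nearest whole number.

Σ NₕSₕ = 7019·1 + 56248·1 + 34297·1 = 97564.
Share for 3: 34297/97564 = 0.35153.
n_3 = 300 × 0.35153 = 105.460... → 105.

105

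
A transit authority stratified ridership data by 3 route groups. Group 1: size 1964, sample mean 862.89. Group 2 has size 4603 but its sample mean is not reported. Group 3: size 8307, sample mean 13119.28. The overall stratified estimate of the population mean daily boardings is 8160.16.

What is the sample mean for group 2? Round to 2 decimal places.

2324.06

N = 1964 + 4603 + 8307 = 14874.
Overall total = μ·N = 8160.16·14874 = 121374219.84.
Subtract the known strata: 1964·862.89 + 8307·13119.28 = 110676574.92.
Remaining total for group 2: 121374219.84 − 110676574.92 = 10697644.92.
Divide by its size: 10697644.92 / 4603 = 2324.0593... → 2324.06.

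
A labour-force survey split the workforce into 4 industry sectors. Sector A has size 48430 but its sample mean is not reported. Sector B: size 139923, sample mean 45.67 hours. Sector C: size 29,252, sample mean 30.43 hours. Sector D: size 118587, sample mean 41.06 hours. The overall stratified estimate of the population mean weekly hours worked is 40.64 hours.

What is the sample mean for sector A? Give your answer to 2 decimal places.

31.25

N = 48430 + 139923 + 29252 + 118587 = 336192.
Overall total = μ·N = 40.64·336192 = 13662842.88.
Subtract the known strata: 139923·45.67 + 29252·30.43 + 118587·41.06 = 12149603.99.
Remaining total for sector A: 13662842.88 − 12149603.99 = 1513238.89.
Divide by its size: 1513238.89 / 48430 = 31.2459... → 31.25.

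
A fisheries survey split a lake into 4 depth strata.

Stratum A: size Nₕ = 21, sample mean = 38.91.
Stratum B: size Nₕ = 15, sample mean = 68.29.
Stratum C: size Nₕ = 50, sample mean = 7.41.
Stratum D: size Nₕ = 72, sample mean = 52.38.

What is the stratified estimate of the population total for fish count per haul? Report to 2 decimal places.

5983.32

A: 21·38.91 = 817.11
B: 15·68.29 = 1024.35
C: 50·7.41 = 370.5
D: 72·52.38 = 3771.36
τ̂ = Σ Nₕx̄ₕ = 5983.32.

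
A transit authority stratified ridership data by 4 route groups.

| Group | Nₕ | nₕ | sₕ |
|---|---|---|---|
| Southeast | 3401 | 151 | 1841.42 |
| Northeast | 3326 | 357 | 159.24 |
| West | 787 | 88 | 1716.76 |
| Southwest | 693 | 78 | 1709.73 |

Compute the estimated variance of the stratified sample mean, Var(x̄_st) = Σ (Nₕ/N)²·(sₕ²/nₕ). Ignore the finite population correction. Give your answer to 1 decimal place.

4443.2

N = 8207; Wₕ = Nₕ/N.
group Southeast: (3401/8207)²·1841.42²/151 = 3856.3209
group Northeast: (3326/8207)²·159.24²/357 = 11.6657
group West: (787/8207)²·1716.76²/88 = 307.9762
group Southwest: (693/8207)²·1709.73²/78 = 267.2133
Sum = 4443.1760 → 4443.2.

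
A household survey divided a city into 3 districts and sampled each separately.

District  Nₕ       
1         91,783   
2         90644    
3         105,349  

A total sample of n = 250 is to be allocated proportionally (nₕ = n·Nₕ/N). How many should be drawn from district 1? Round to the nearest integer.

N = 91783 + 90644 + 105349 = 287776.
n_1 = 250·91783/287776 = 79.735... → 80.

80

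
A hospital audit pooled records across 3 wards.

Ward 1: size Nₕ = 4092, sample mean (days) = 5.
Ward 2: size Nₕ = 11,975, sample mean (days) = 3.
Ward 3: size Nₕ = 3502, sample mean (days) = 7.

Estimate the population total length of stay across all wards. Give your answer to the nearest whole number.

1: 4092·5 = 20460
2: 11975·3 = 35925
3: 3502·7 = 24514
τ̂ = Σ Nₕx̄ₕ = 80899.

80899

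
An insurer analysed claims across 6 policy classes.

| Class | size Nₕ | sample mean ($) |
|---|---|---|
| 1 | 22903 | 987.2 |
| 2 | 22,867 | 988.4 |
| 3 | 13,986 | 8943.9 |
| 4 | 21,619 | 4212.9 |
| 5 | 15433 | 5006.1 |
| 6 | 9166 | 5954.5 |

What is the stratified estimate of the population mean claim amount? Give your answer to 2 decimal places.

x̄_st = (Σ Nₕx̄ₕ) / (Σ Nₕ) = (22903·987.2 + 22867·988.4 + 13986·8943.9 + 21619·4212.9 + 15433·5006.1 + 9166·5954.5) / 105974
= 393217743.2 / 105974 = 3710.5115... → 3710.51.

3710.51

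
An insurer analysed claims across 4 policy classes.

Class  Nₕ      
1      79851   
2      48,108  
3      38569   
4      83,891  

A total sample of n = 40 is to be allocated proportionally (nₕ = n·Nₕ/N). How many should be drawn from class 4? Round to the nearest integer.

N = 79851 + 48108 + 38569 + 83891 = 250419.
n_4 = 40·83891/250419 = 13.400... → 13.

13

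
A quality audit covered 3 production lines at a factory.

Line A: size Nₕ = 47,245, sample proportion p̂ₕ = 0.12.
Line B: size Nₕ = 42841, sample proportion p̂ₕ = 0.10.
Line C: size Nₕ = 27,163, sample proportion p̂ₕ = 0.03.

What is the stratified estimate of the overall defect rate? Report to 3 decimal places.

0.092

Wₕ = Nₕ/N with N = 117249: 0.4029, 0.3654, 0.2317.
p̂_st = 0.4029·0.12 + 0.3654·0.10 + 0.2317·0.03 ≈ 0.09184... → 0.092.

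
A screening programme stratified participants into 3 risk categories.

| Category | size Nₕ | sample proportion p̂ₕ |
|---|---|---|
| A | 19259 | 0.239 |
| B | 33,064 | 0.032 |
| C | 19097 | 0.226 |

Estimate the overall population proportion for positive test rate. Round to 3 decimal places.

0.140

N = 19259 + 33064 + 19097 = 71420.
Overall proportion = Σ (Nₕ/N)·p̂ₕ.
Σ Nₕp̂ₕ = 4602.901 + 1058.048 + 4315.922 = 9976.871.
9976.871 / 71420 = 0.13969... → 0.140.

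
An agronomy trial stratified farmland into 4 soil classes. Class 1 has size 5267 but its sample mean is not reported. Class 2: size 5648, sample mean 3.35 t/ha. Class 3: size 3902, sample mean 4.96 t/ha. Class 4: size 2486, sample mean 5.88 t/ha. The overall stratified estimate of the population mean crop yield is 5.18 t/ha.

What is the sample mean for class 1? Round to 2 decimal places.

Σ Nₕx̄ₕ = N·μ, so 5267·x̄_1 = 17303·5.18 − (5648·3.35 + 3902·4.96 + 2486·5.88).
= 89629.54 − 52892.4 = 36737.14.
x̄_1 = 36737.14 / 5267 = 6.9750... → 6.97.

6.97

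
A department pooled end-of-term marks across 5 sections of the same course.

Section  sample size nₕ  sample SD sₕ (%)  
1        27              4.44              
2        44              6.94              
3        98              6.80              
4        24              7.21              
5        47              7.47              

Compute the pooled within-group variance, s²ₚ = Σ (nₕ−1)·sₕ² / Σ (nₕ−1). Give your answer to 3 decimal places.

Degrees of freedom: 26 + 43 + 97 + 23 + 46 = 235.
Σ(nₕ−1)sₕ² = 26·19.7136 + 43·48.1636 + 97·46.24 + 23·51.9841 + 46·55.8009 = 10831.3441.
s²ₚ = 10831.3441 / 235 = 46.09083... → 46.091.

46.091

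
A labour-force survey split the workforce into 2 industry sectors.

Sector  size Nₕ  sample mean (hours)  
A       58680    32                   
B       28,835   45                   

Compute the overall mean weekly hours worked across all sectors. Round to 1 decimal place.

N = 87515; weights Wₕ = Nₕ/N = (0.6705, 0.3295).
x̄_st = Σ Wₕ·x̄ₕ = 0.6705·32 + 0.3295·45 ≈ 36.283...
→ 36.3.

36.3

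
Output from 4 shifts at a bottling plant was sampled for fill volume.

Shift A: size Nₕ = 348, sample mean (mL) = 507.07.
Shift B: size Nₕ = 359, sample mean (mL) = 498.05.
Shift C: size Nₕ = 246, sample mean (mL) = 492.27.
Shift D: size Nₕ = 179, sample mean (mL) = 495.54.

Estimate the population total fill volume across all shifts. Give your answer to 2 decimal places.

565060.39

Population total = Σ Nₕ·x̄ₕ (each stratum's size times its mean).
348·507.07 + 359·498.05 + 246·492.27 + 179·495.54 = 176460.36 + 178799.95 + 121098.42 + 88701.66 = 565060.39.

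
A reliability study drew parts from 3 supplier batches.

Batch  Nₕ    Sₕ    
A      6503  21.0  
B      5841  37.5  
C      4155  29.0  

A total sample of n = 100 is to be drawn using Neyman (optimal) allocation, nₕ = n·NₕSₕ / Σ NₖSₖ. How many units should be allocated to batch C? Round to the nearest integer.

A: NₕSₕ = 6503·21.0 = 136563
B: NₕSₕ = 5841·37.5 = 219037.5
C: NₕSₕ = 4155·29.0 = 120495
Σ NₕSₕ = 476095.5.
n_C = 100·120495/476095.5 = 25.309... → 25.

25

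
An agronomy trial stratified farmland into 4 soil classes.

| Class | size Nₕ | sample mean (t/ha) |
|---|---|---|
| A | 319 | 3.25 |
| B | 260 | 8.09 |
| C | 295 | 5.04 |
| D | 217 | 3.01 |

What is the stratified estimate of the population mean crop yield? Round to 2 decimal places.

N = 1091; weights Wₕ = Nₕ/N = (0.2924, 0.2383, 0.2704, 0.1989).
x̄_st = Σ Wₕ·x̄ₕ = 0.2924·3.25 + 0.2383·8.09 + 0.2704·5.04 + 0.1989·3.01 ≈ 4.8397...
→ 4.84.

4.84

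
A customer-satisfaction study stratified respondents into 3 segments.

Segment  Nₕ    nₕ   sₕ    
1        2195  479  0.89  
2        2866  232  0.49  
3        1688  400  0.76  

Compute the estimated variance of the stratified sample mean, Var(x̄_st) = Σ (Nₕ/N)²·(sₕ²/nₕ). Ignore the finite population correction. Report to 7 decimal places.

0.0004519

N = 6749; Wₕ = Nₕ/N.
segment 1: (2195/6749)²·0.89²/479 = 0.0001749181
segment 2: (2866/6749)²·0.49²/232 = 0.0001866284
segment 3: (1688/6749)²·0.76²/400 = 0.0000903303
Sum = 0.0004518767 → 0.0004519.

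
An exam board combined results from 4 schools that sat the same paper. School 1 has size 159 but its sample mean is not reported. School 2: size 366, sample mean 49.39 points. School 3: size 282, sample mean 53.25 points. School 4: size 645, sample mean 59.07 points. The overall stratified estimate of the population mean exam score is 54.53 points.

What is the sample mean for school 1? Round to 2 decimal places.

Σ Nₕx̄ₕ = N·μ, so 159·x̄_1 = 1452·54.53 − (366·49.39 + 282·53.25 + 645·59.07).
= 79177.56 − 71193.39 = 7984.17.
x̄_1 = 7984.17 / 159 = 50.2149... → 50.21.

50.21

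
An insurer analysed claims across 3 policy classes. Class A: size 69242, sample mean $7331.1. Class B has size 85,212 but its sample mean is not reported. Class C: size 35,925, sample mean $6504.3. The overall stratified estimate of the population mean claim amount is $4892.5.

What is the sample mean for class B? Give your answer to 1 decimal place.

N = 69242 + 85212 + 35925 = 190379.
Overall total = μ·N = 4892.5·190379 = 931429257.5.
Subtract the known strata: 69242·7331.1 + 35925·6504.3 = 741287003.7.
Remaining total for class B: 931429257.5 − 741287003.7 = 190142253.8.
Divide by its size: 190142253.8 / 85212 = 2231.402... → 2231.4.

2231.4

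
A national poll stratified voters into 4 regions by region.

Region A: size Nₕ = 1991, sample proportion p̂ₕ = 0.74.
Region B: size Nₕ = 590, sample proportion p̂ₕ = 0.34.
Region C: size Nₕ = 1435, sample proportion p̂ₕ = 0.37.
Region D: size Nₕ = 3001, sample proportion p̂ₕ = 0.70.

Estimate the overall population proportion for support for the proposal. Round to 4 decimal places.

N = 1991 + 590 + 1435 + 3001 = 7017.
Overall proportion = Σ (Nₕ/N)·p̂ₕ.
Σ Nₕp̂ₕ = 1473.34 + 200.6 + 530.95 + 2100.7 = 4305.59.
4305.59 / 7017 = 0.613594... → 0.6136.

0.6136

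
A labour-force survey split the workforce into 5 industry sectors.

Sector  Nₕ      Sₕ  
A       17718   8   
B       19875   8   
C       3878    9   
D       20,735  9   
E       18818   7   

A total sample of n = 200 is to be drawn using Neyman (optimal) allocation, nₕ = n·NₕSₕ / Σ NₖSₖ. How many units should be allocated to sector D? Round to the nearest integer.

A: NₕSₕ = 17718·8 = 141744
B: NₕSₕ = 19875·8 = 159000
C: NₕSₕ = 3878·9 = 34902
D: NₕSₕ = 20735·9 = 186615
E: NₕSₕ = 18818·7 = 131726
Σ NₕSₕ = 653987.
n_D = 200·186615/653987 = 57.070... → 57.

57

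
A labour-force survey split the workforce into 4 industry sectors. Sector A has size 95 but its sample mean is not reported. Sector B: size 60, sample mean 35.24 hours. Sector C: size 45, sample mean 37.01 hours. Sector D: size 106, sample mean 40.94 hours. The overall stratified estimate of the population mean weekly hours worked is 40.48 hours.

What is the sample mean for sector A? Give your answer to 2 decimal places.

N = 95 + 60 + 45 + 106 = 306.
Overall total = μ·N = 40.48·306 = 12386.88.
Subtract the known strata: 60·35.24 + 45·37.01 + 106·40.94 = 8119.49.
Remaining total for sector A: 12386.88 − 8119.49 = 4267.39.
Divide by its size: 4267.39 / 95 = 44.9199... → 44.92.

44.92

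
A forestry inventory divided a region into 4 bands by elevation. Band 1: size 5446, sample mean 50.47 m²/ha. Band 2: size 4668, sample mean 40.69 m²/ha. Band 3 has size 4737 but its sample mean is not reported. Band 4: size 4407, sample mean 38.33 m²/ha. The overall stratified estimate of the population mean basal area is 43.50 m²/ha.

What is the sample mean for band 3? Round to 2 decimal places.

43.07

N = 5446 + 4668 + 4737 + 4407 = 19258.
Overall total = μ·N = 43.50·19258 = 837723.
Subtract the known strata: 5446·50.47 + 4668·40.69 + 4407·38.33 = 633720.85.
Remaining total for band 3: 837723 − 633720.85 = 204002.15.
Divide by its size: 204002.15 / 4737 = 43.0657... → 43.07.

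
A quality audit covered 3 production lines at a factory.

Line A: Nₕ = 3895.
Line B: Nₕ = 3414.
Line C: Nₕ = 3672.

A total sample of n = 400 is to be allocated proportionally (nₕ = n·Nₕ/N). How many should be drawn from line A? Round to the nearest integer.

Share of line A = 3895/10981 = 0.35470.
Allocate 400 × 0.35470 = 141.881... → 142.

142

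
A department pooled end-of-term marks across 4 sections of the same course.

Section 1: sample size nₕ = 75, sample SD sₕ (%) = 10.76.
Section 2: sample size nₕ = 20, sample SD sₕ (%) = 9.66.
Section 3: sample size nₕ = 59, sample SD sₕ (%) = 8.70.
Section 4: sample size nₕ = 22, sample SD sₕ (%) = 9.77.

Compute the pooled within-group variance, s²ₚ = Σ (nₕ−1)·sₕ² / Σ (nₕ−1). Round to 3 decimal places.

97.297

1: (75−1)·10.76² = 74·115.7776 = 8567.5424
2: (20−1)·9.66² = 19·93.3156 = 1772.9964
3: (59−1)·8.70² = 58·75.69 = 4390.02
4: (22−1)·9.77² = 21·95.4529 = 2004.5109
Numerator = 16735.0697; denominator = Σ(nₕ−1) = 172.
s²ₚ = 16735.0697/172 = 97.29692... → 97.297.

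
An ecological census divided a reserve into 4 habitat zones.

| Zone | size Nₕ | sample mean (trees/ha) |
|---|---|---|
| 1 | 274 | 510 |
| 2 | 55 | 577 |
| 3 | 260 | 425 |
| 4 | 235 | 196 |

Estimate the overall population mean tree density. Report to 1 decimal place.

398.1

N = 274 + 55 + 260 + 235 = 824.
Overall mean = Σ (Nₕ/N)·x̄ₕ — weight by population share, not a simple average.
Σ Nₕx̄ₕ = 274·510 + 55·577 + 260·425 + 235·196 = 139740 + 31735 + 110500 + 46060 = 328035.
Divide by N: 328035 / 824 = 398.101... → 398.1.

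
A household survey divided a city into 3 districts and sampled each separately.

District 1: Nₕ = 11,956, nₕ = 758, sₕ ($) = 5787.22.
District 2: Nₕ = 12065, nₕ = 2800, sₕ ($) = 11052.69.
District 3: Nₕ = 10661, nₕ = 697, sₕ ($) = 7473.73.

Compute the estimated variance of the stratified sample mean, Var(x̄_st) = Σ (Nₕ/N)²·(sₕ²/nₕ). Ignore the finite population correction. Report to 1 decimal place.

18103.1

N = 34682; Wₕ = Nₕ/N.
district 1: (11956/34682)²·5787.22²/758 = 5250.9070
district 2: (12065/34682)²·11052.69²/2800 = 5279.8834
district 3: (10661/34682)²·7473.73²/697 = 7572.3320
Sum = 18103.1224 → 18103.1.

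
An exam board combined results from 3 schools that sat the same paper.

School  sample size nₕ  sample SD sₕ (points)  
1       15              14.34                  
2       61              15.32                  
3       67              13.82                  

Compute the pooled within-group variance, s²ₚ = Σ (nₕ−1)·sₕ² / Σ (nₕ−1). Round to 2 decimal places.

1: (15−1)·14.34² = 14·205.6356 = 2878.8984
2: (61−1)·15.32² = 60·234.7024 = 14082.144
3: (67−1)·13.82² = 66·190.9924 = 12605.4984
Numerator = 29566.5408; denominator = Σ(nₕ−1) = 140.
s²ₚ = 29566.5408/140 = 211.1896... → 211.19.

211.19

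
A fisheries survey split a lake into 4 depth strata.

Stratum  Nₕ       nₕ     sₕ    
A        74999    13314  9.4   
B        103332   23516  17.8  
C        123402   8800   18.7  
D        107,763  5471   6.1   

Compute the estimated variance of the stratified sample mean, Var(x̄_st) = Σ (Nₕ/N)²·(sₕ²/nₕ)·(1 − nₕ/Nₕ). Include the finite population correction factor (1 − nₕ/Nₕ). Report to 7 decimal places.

0.0046442

N = 409496. Term for each stratum: Wₕ²sₕ²/nₕ·(1−nₕ/Nₕ).
Var(x̄_st) = 0.0001830977 + 0.0006626772 + 0.0033513178 + 0.0004471003 = 0.0046441930 → 0.0046442.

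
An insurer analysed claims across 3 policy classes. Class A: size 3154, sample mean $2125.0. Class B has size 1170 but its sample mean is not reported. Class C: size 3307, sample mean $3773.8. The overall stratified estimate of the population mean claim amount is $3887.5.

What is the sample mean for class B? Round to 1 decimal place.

8960.1

N = 3154 + 1170 + 3307 = 7631.
Overall total = μ·N = 3887.5·7631 = 29665512.5.
Subtract the known strata: 3154·2125.0 + 3307·3773.8 = 19182206.6.
Remaining total for class B: 29665512.5 − 19182206.6 = 10483305.9.
Divide by its size: 10483305.9 / 1170 = 8960.091... → 8960.1.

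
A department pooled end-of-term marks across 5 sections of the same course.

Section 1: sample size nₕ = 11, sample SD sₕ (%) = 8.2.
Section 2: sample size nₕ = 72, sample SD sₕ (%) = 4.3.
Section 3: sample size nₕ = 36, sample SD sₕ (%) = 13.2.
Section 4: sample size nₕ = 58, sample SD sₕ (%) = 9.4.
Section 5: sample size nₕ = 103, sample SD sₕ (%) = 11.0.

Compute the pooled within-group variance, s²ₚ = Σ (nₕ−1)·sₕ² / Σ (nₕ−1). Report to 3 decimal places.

92.589

Degrees of freedom: 10 + 71 + 35 + 57 + 102 = 275.
Σ(nₕ−1)sₕ² = 10·67.24 + 71·18.49 + 35·174.24 + 57·88.36 + 102·121 = 25462.11.
s²ₚ = 25462.11 / 275 = 92.58949... → 92.589.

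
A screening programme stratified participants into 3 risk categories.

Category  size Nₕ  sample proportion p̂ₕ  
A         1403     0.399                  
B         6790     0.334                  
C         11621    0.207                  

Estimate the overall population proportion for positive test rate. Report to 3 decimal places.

0.264

N = 1403 + 6790 + 11621 = 19814.
Overall proportion = Σ (Nₕ/N)·p̂ₕ.
Σ Nₕp̂ₕ = 559.797 + 2267.86 + 2405.547 = 5233.204.
5233.204 / 19814 = 0.26412... → 0.264.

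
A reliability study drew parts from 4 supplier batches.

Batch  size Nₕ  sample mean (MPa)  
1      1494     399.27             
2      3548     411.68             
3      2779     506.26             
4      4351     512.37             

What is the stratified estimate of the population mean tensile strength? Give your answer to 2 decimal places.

N = 1494 + 3548 + 2779 + 4351 = 12172.
Weight each subgroup mean by Nₕ/N and sum.
Σ Nₕx̄ₕ = 1494·399.27 + 3548·411.68 + 2779·506.26 + 4351·512.37 = 596509.38 + 1460640.64 + 1406896.54 + 2229321.87 = 5693368.43.
Divide by N: 5693368.43 / 12172 = 467.7431... → 467.74.

467.74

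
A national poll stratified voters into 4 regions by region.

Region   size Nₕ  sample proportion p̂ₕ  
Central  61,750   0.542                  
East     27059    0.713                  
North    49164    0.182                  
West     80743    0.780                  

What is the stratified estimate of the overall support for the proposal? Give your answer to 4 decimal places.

0.5701

N = 61750 + 27059 + 49164 + 80743 = 218716.
Overall proportion = Σ (Nₕ/N)·p̂ₕ.
Σ Nₕp̂ₕ = 33468.5 + 19293.067 + 8947.848 + 62979.54 = 124688.955.
124688.955 / 218716 = 0.570095... → 0.5701.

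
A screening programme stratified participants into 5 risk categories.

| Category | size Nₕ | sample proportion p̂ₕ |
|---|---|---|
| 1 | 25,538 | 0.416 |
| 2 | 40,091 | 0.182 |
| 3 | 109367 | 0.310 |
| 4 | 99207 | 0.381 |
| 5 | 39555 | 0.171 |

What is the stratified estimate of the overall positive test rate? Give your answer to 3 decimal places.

0.307

N = 25538 + 40091 + 109367 + 99207 + 39555 = 313758.
Overall proportion = Σ (Nₕ/N)·p̂ₕ.
Σ Nₕp̂ₕ = 10623.808 + 7296.562 + 33903.77 + 37797.867 + 6763.905 = 96385.912.
96385.912 / 313758 = 0.30720... → 0.307.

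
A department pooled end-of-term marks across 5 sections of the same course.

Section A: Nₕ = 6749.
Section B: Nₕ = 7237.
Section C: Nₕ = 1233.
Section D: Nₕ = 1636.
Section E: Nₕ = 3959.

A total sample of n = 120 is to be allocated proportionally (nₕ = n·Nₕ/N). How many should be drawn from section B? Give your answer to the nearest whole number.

42

Share of section B = 7237/20814 = 0.34770.
Allocate 120 × 0.34770 = 41.724... → 42.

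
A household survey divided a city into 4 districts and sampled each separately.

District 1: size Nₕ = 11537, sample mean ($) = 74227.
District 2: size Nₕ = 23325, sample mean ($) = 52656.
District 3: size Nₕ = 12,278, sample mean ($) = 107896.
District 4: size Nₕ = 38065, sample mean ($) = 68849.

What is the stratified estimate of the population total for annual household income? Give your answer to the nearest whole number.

Estimate total by summing Nₕ·x̄ₕ over strata.
11537·74227 + 23325·52656 + 12278·107896 + 38065·68849 = 856356899 + 1228201200 + 1324747088 + 2620737185 = 6030042372.

6030042372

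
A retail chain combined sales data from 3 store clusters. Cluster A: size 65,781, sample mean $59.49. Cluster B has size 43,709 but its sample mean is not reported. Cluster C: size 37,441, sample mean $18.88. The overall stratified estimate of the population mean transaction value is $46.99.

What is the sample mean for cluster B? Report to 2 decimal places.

N = 65781 + 43709 + 37441 = 146931.
Overall total = μ·N = 46.99·146931 = 6904287.69.
Subtract the known strata: 65781·59.49 + 37441·18.88 = 4620197.77.
Remaining total for cluster B: 6904287.69 − 4620197.77 = 2284089.92.
Divide by its size: 2284089.92 / 43709 = 52.2567... → 52.26.

52.26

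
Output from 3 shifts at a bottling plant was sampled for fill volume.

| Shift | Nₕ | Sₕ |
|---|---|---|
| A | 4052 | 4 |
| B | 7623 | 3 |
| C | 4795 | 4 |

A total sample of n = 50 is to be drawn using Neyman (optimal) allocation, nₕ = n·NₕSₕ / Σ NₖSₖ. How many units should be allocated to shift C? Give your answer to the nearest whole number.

16

A: NₕSₕ = 4052·4 = 16208
B: NₕSₕ = 7623·3 = 22869
C: NₕSₕ = 4795·4 = 19180
Σ NₕSₕ = 58257.
n_C = 50·19180/58257 = 16.462... → 16.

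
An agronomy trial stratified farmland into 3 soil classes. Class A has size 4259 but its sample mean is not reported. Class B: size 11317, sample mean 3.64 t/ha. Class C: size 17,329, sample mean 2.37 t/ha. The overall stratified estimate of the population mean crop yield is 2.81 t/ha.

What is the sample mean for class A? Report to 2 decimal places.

Σ Nₕx̄ₕ = N·μ, so 4259·x̄_A = 32905·2.81 − (11317·3.64 + 17329·2.37).
= 92463.05 − 82263.61 = 10199.44.
x̄_A = 10199.44 / 4259 = 2.3948... → 2.39.

2.39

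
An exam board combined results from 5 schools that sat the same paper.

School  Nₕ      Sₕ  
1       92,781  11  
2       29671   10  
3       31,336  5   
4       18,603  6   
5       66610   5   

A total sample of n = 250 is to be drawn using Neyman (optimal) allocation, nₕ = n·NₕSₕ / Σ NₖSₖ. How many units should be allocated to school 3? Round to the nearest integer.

20

Σ NₕSₕ = 92781·11 + 29671·10 + 31336·5 + 18603·6 + 66610·5 = 1918649.
Share for 3: 156680/1918649 = 0.08166.
n_3 = 250 × 0.08166 = 20.415... → 20.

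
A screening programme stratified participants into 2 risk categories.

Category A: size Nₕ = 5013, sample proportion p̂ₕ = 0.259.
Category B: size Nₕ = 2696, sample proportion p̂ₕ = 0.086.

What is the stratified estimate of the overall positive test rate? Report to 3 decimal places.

N = 5013 + 2696 = 7709.
Overall proportion = Σ (Nₕ/N)·p̂ₕ.
Σ Nₕp̂ₕ = 1298.367 + 231.856 = 1530.223.
1530.223 / 7709 = 0.19850... → 0.198.

0.198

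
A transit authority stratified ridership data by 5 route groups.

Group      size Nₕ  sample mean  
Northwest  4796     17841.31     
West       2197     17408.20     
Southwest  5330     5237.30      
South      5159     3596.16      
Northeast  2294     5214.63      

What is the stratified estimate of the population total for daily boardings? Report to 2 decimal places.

182242497.82

Northwest: 4796·17841.31 = 85566922.76
West: 2197·17408.20 = 38245815.4
Southwest: 5330·5237.30 = 27914809
South: 5159·3596.16 = 18552589.44
Northeast: 2294·5214.63 = 11962361.22
τ̂ = Σ Nₕx̄ₕ = 182242497.82.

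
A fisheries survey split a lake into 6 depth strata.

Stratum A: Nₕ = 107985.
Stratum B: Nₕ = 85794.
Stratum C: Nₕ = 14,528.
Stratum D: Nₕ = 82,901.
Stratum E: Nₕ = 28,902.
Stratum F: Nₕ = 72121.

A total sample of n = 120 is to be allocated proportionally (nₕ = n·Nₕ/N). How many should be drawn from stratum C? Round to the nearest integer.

4

N = 107985 + 85794 + 14528 + 82901 + 28902 + 72121 = 392231.
n_C = 120·14528/392231 = 4.445... → 4.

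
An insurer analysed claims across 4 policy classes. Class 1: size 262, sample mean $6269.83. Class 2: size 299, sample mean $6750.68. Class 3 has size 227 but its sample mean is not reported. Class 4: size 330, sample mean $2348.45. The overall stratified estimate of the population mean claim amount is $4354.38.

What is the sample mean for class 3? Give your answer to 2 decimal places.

Σ Nₕx̄ₕ = N·μ, so 227·x̄_3 = 1118·4354.38 − (262·6269.83 + 299·6750.68 + 330·2348.45).
= 4868196.84 − 4436137.28 = 432059.56.
x̄_3 = 432059.56 / 227 = 1903.3461... → 1903.35.

1903.35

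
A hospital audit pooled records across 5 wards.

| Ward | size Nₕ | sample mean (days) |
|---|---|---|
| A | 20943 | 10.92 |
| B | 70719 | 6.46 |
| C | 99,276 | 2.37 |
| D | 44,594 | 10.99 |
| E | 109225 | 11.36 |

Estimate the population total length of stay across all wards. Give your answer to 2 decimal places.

2651710.48

A: 20943·10.92 = 228697.56
B: 70719·6.46 = 456844.74
C: 99276·2.37 = 235284.12
D: 44594·10.99 = 490088.06
E: 109225·11.36 = 1240796
τ̂ = Σ Nₕx̄ₕ = 2651710.48.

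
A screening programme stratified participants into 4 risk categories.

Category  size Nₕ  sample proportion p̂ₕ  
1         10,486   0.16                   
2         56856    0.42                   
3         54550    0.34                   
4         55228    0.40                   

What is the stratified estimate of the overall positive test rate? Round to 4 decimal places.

Wₕ = Nₕ/N with N = 177120: 0.0592, 0.3210, 0.3080, 0.3118.
p̂_st = 0.0592·0.16 + 0.3210·0.42 + 0.3080·0.34 + 0.3118·0.40 ≈ 0.373732... → 0.3737.

0.3737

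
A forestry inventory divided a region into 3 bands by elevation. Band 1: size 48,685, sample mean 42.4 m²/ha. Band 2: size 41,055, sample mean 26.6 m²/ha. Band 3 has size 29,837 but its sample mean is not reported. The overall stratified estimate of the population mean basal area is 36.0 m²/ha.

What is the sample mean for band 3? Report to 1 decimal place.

N = 48685 + 41055 + 29837 = 119577.
Overall total = μ·N = 36.0·119577 = 4304772.
Subtract the known strata: 48685·42.4 + 41055·26.6 = 3156307.
Remaining total for band 3: 4304772 − 3156307 = 1148465.
Divide by its size: 1148465 / 29837 = 38.491... → 38.5.

38.5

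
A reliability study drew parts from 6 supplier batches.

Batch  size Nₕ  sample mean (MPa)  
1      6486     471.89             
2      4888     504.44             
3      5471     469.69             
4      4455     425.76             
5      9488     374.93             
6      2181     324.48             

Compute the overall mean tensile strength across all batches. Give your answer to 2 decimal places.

432.46

N = 6486 + 4888 + 5471 + 4455 + 9488 + 2181 = 32969.
The stratified mean weights each stratum mean by its population share Nₕ/N.
Σ Nₕx̄ₕ = 6486·471.89 + 4888·504.44 + 5471·469.69 + 4455·425.76 + 9488·374.93 + 2181·324.48 = 3060678.54 + 2465702.72 + 2569673.99 + 1896760.8 + 3557335.84 + 707690.88 = 14257842.77.
Divide by N: 14257842.77 / 32969 = 432.4621... → 432.46.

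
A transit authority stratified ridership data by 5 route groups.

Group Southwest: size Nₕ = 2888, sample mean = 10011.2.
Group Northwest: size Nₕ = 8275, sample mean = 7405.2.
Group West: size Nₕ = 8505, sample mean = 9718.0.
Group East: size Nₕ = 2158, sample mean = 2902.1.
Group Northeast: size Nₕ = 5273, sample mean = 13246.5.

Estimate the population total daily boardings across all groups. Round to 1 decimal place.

Southwest: 2888·10011.2 = 28912345.6
Northwest: 8275·7405.2 = 61278030
West: 8505·9718.0 = 82651590
East: 2158·2902.1 = 6262731.8
Northeast: 5273·13246.5 = 69848794.5
τ̂ = Σ Nₕx̄ₕ = 248953491.9.

248953491.9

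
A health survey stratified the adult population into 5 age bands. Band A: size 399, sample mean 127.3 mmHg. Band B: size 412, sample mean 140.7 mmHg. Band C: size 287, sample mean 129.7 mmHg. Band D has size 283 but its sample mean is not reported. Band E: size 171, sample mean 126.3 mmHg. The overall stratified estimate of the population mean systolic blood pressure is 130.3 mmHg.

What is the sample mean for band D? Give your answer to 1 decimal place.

N = 399 + 412 + 287 + 283 + 171 = 1552.
Overall total = μ·N = 130.3·1552 = 202225.6.
Subtract the known strata: 399·127.3 + 412·140.7 + 287·129.7 + 171·126.3 = 167582.3.
Remaining total for band D: 202225.6 − 167582.3 = 34643.3.
Divide by its size: 34643.3 / 283 = 122.414... → 122.4.

122.4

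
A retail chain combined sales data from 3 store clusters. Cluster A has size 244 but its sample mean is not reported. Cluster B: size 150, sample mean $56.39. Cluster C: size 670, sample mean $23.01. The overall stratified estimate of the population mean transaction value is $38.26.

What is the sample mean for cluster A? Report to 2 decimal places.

68.99

N = 244 + 150 + 670 = 1064.
Overall total = μ·N = 38.26·1064 = 40708.64.
Subtract the known strata: 150·56.39 + 670·23.01 = 23875.2.
Remaining total for cluster A: 40708.64 − 23875.2 = 16833.44.
Divide by its size: 16833.44 / 244 = 68.9895... → 68.99.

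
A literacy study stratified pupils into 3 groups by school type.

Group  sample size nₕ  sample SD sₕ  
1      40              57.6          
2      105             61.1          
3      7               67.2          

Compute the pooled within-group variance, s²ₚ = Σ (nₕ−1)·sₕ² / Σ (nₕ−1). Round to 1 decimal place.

3656.0

Degrees of freedom: 39 + 104 + 6 = 149.
Σ(nₕ−1)sₕ² = 39·3317.76 + 104·3733.21 + 6·4515.84 = 544741.52.
s²ₚ = 544741.52 / 149 = 3655.983... → 3656.0.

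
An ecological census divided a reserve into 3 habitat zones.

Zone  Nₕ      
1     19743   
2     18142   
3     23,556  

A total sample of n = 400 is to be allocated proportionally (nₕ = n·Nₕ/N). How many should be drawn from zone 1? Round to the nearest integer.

129

N = 19743 + 18142 + 23556 = 61441.
n_1 = 400·19743/61441 = 128.533... → 129.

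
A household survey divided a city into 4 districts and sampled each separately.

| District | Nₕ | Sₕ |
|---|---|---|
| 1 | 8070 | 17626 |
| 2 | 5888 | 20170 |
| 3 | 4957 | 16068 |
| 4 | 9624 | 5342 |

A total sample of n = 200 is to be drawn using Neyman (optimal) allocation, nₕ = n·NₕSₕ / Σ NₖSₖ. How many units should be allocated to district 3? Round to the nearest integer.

41

1: NₕSₕ = 8070·17626 = 142241820
2: NₕSₕ = 5888·20170 = 118760960
3: NₕSₕ = 4957·16068 = 79649076
4: NₕSₕ = 9624·5342 = 51411408
Σ NₕSₕ = 392063264.
n_3 = 200·79649076/392063264 = 40.631... → 41.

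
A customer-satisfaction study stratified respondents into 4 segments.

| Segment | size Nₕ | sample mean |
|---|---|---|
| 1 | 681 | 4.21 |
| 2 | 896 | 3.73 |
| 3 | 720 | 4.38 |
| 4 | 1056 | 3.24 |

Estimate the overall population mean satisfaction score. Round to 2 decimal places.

3.81

x̄_st = (Σ Nₕx̄ₕ) / (Σ Nₕ) = (681·4.21 + 896·3.73 + 720·4.38 + 1056·3.24) / 3353
= 12784.13 / 3353 = 3.8127... → 3.81.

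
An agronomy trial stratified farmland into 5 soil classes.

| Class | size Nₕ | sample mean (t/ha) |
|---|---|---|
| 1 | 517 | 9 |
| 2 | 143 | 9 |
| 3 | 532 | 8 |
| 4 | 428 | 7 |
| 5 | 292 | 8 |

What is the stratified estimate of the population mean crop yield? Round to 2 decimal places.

N = 1912; weights Wₕ = Nₕ/N = (0.2704, 0.0748, 0.2782, 0.2238, 0.1527).
x̄_st = Σ Wₕ·x̄ₕ = 0.2704·9 + 0.0748·9 + 0.2782·8 + 0.2238·7 + 0.1527·8 ≈ 8.1213...
→ 8.12.

8.12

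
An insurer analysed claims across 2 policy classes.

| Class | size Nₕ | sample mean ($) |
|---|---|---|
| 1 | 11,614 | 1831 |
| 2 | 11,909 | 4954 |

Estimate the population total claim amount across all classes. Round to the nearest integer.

80262420

Estimate total by summing Nₕ·x̄ₕ over strata.
11614·1831 + 11909·4954 = 21265234 + 58997186 = 80262420.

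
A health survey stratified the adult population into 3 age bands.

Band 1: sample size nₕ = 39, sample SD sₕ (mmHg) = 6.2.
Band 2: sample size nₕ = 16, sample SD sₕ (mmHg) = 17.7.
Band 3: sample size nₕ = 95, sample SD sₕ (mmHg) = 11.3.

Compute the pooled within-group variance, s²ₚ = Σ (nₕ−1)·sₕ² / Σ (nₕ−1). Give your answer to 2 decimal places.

Degrees of freedom: 38 + 15 + 94 = 147.
Σ(nₕ−1)sₕ² = 38·38.44 + 15·313.29 + 94·127.69 = 18162.93.
s²ₚ = 18162.93 / 147 = 123.5573... → 123.56.

123.56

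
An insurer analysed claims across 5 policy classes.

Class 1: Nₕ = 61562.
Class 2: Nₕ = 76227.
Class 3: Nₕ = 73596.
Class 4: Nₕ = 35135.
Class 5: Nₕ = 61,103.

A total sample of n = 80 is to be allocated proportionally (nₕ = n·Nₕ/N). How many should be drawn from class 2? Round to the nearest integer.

20

N = 61562 + 76227 + 73596 + 35135 + 61103 = 307623.
n_2 = 80·76227/307623 = 19.823... → 20.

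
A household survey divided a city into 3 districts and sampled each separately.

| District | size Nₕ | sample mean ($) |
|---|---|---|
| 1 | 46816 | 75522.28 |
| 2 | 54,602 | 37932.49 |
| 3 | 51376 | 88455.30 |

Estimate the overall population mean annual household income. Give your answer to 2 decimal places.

66437.95

N = 46816 + 54602 + 51376 = 152794.
Weight each subgroup mean by Nₕ/N and sum.
Σ Nₕx̄ₕ = 46816·75522.28 + 54602·37932.49 + 51376·88455.30 = 3535651060.48 + 2071189818.98 + 4544479492.8 = 10151320372.26.
Divide by N: 10151320372.26 / 152794 = 66437.9516... → 66437.95.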